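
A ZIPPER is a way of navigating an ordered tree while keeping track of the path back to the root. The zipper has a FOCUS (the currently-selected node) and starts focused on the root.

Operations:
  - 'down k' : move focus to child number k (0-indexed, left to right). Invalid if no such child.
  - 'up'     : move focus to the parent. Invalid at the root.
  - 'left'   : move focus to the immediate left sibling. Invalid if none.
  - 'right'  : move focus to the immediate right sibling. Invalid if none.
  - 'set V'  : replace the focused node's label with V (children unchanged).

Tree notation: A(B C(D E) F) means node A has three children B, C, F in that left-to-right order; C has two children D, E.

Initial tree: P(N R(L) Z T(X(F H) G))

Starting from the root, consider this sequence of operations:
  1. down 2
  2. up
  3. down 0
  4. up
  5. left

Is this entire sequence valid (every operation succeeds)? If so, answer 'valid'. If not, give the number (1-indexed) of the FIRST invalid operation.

Step 1 (down 2): focus=Z path=2 depth=1 children=[] left=['N', 'R'] right=['T'] parent=P
Step 2 (up): focus=P path=root depth=0 children=['N', 'R', 'Z', 'T'] (at root)
Step 3 (down 0): focus=N path=0 depth=1 children=[] left=[] right=['R', 'Z', 'T'] parent=P
Step 4 (up): focus=P path=root depth=0 children=['N', 'R', 'Z', 'T'] (at root)
Step 5 (left): INVALID

Answer: 5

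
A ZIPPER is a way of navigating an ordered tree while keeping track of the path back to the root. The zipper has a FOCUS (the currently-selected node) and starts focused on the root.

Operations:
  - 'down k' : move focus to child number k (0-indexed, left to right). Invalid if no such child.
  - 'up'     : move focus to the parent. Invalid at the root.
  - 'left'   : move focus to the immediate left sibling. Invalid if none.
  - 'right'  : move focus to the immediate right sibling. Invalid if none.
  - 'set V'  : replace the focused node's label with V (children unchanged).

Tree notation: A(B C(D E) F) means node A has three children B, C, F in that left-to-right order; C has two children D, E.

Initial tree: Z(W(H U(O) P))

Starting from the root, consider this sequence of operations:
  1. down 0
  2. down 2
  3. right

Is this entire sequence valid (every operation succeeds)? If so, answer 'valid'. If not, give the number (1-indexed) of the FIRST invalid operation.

Step 1 (down 0): focus=W path=0 depth=1 children=['H', 'U', 'P'] left=[] right=[] parent=Z
Step 2 (down 2): focus=P path=0/2 depth=2 children=[] left=['H', 'U'] right=[] parent=W
Step 3 (right): INVALID

Answer: 3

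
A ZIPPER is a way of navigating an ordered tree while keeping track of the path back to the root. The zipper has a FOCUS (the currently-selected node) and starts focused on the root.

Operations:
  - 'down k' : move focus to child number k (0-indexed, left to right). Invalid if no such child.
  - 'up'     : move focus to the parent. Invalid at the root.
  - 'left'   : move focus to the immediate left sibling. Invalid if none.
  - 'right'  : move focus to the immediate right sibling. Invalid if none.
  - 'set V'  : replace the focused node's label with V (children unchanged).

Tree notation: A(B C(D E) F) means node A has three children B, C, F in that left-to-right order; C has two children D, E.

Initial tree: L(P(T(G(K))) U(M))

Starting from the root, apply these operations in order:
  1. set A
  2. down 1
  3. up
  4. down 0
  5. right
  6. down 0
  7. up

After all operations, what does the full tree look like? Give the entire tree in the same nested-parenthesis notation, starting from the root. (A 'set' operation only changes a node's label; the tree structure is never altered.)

Answer: A(P(T(G(K))) U(M))

Derivation:
Step 1 (set A): focus=A path=root depth=0 children=['P', 'U'] (at root)
Step 2 (down 1): focus=U path=1 depth=1 children=['M'] left=['P'] right=[] parent=A
Step 3 (up): focus=A path=root depth=0 children=['P', 'U'] (at root)
Step 4 (down 0): focus=P path=0 depth=1 children=['T'] left=[] right=['U'] parent=A
Step 5 (right): focus=U path=1 depth=1 children=['M'] left=['P'] right=[] parent=A
Step 6 (down 0): focus=M path=1/0 depth=2 children=[] left=[] right=[] parent=U
Step 7 (up): focus=U path=1 depth=1 children=['M'] left=['P'] right=[] parent=A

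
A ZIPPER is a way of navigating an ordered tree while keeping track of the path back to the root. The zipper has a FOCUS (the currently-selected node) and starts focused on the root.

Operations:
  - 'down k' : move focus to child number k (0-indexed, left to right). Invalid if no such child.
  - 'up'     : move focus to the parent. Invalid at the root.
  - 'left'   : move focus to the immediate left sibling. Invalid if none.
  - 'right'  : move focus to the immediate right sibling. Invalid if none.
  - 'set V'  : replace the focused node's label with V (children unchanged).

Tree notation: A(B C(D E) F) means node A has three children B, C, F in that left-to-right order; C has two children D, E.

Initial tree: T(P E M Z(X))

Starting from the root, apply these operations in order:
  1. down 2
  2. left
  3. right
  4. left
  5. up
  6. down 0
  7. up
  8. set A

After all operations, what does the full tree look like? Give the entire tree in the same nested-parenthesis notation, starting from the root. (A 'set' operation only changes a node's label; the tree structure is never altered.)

Answer: A(P E M Z(X))

Derivation:
Step 1 (down 2): focus=M path=2 depth=1 children=[] left=['P', 'E'] right=['Z'] parent=T
Step 2 (left): focus=E path=1 depth=1 children=[] left=['P'] right=['M', 'Z'] parent=T
Step 3 (right): focus=M path=2 depth=1 children=[] left=['P', 'E'] right=['Z'] parent=T
Step 4 (left): focus=E path=1 depth=1 children=[] left=['P'] right=['M', 'Z'] parent=T
Step 5 (up): focus=T path=root depth=0 children=['P', 'E', 'M', 'Z'] (at root)
Step 6 (down 0): focus=P path=0 depth=1 children=[] left=[] right=['E', 'M', 'Z'] parent=T
Step 7 (up): focus=T path=root depth=0 children=['P', 'E', 'M', 'Z'] (at root)
Step 8 (set A): focus=A path=root depth=0 children=['P', 'E', 'M', 'Z'] (at root)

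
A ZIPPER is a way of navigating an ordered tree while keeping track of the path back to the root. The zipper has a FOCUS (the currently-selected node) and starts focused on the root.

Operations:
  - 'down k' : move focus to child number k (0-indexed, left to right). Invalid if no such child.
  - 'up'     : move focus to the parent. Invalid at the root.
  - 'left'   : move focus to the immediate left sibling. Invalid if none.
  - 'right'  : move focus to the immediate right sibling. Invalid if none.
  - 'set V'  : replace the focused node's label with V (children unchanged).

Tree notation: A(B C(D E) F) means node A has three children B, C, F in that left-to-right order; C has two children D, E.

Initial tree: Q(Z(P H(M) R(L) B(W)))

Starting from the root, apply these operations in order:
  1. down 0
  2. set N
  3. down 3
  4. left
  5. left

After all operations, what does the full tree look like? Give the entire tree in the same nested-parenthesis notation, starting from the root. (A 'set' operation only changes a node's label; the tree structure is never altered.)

Step 1 (down 0): focus=Z path=0 depth=1 children=['P', 'H', 'R', 'B'] left=[] right=[] parent=Q
Step 2 (set N): focus=N path=0 depth=1 children=['P', 'H', 'R', 'B'] left=[] right=[] parent=Q
Step 3 (down 3): focus=B path=0/3 depth=2 children=['W'] left=['P', 'H', 'R'] right=[] parent=N
Step 4 (left): focus=R path=0/2 depth=2 children=['L'] left=['P', 'H'] right=['B'] parent=N
Step 5 (left): focus=H path=0/1 depth=2 children=['M'] left=['P'] right=['R', 'B'] parent=N

Answer: Q(N(P H(M) R(L) B(W)))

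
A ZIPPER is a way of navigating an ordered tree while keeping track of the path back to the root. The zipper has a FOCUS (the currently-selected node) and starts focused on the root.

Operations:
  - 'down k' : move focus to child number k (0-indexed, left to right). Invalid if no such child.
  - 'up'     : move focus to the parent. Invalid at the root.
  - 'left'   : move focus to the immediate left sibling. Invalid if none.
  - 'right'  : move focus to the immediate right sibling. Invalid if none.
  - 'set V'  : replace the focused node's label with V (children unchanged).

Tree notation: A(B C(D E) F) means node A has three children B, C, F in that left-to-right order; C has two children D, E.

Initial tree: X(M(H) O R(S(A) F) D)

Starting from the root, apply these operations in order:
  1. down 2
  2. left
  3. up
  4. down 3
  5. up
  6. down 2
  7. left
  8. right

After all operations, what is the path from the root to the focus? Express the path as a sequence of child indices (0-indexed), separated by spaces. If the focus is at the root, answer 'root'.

Answer: 2

Derivation:
Step 1 (down 2): focus=R path=2 depth=1 children=['S', 'F'] left=['M', 'O'] right=['D'] parent=X
Step 2 (left): focus=O path=1 depth=1 children=[] left=['M'] right=['R', 'D'] parent=X
Step 3 (up): focus=X path=root depth=0 children=['M', 'O', 'R', 'D'] (at root)
Step 4 (down 3): focus=D path=3 depth=1 children=[] left=['M', 'O', 'R'] right=[] parent=X
Step 5 (up): focus=X path=root depth=0 children=['M', 'O', 'R', 'D'] (at root)
Step 6 (down 2): focus=R path=2 depth=1 children=['S', 'F'] left=['M', 'O'] right=['D'] parent=X
Step 7 (left): focus=O path=1 depth=1 children=[] left=['M'] right=['R', 'D'] parent=X
Step 8 (right): focus=R path=2 depth=1 children=['S', 'F'] left=['M', 'O'] right=['D'] parent=X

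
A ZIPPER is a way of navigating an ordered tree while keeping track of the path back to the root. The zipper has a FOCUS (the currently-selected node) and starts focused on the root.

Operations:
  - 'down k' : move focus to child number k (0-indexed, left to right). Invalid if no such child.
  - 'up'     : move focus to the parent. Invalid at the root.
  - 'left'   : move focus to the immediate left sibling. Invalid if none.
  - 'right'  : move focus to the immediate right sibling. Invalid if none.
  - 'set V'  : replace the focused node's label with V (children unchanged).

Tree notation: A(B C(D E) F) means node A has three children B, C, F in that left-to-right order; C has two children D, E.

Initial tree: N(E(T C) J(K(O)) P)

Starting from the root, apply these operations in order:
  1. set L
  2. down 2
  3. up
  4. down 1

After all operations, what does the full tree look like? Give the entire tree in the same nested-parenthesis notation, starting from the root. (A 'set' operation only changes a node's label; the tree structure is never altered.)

Answer: L(E(T C) J(K(O)) P)

Derivation:
Step 1 (set L): focus=L path=root depth=0 children=['E', 'J', 'P'] (at root)
Step 2 (down 2): focus=P path=2 depth=1 children=[] left=['E', 'J'] right=[] parent=L
Step 3 (up): focus=L path=root depth=0 children=['E', 'J', 'P'] (at root)
Step 4 (down 1): focus=J path=1 depth=1 children=['K'] left=['E'] right=['P'] parent=L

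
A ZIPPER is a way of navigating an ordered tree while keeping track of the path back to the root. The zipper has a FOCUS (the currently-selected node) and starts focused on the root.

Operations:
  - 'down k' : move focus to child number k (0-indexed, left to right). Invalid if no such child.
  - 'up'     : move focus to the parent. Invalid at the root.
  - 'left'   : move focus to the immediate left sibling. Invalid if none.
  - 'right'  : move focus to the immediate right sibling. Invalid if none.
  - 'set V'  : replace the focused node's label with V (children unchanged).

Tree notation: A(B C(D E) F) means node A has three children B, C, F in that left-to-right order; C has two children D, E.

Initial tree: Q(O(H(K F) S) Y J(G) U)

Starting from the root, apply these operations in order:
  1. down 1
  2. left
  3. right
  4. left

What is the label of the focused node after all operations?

Step 1 (down 1): focus=Y path=1 depth=1 children=[] left=['O'] right=['J', 'U'] parent=Q
Step 2 (left): focus=O path=0 depth=1 children=['H', 'S'] left=[] right=['Y', 'J', 'U'] parent=Q
Step 3 (right): focus=Y path=1 depth=1 children=[] left=['O'] right=['J', 'U'] parent=Q
Step 4 (left): focus=O path=0 depth=1 children=['H', 'S'] left=[] right=['Y', 'J', 'U'] parent=Q

Answer: O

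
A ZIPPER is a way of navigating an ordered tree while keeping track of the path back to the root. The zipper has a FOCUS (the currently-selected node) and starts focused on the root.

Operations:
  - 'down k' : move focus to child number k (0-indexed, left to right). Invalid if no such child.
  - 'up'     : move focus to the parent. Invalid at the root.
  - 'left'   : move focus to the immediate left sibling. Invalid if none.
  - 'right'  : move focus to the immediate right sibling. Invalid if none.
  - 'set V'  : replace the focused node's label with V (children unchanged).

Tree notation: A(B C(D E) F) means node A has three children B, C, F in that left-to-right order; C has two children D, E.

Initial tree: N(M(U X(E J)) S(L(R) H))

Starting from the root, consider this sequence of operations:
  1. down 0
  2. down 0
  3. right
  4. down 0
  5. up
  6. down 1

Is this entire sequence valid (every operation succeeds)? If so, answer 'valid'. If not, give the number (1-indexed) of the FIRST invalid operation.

Step 1 (down 0): focus=M path=0 depth=1 children=['U', 'X'] left=[] right=['S'] parent=N
Step 2 (down 0): focus=U path=0/0 depth=2 children=[] left=[] right=['X'] parent=M
Step 3 (right): focus=X path=0/1 depth=2 children=['E', 'J'] left=['U'] right=[] parent=M
Step 4 (down 0): focus=E path=0/1/0 depth=3 children=[] left=[] right=['J'] parent=X
Step 5 (up): focus=X path=0/1 depth=2 children=['E', 'J'] left=['U'] right=[] parent=M
Step 6 (down 1): focus=J path=0/1/1 depth=3 children=[] left=['E'] right=[] parent=X

Answer: valid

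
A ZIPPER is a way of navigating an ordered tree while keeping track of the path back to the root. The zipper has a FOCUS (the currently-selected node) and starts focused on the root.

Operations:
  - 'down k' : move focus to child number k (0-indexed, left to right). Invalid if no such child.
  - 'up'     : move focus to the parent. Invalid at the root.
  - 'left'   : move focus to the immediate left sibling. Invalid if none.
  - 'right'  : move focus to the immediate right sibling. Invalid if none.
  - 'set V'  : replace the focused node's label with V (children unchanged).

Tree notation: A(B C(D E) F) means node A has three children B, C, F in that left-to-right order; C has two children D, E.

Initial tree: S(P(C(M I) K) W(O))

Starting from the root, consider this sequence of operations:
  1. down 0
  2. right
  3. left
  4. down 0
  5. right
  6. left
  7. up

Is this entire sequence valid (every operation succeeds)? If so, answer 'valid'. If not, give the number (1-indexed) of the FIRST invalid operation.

Step 1 (down 0): focus=P path=0 depth=1 children=['C', 'K'] left=[] right=['W'] parent=S
Step 2 (right): focus=W path=1 depth=1 children=['O'] left=['P'] right=[] parent=S
Step 3 (left): focus=P path=0 depth=1 children=['C', 'K'] left=[] right=['W'] parent=S
Step 4 (down 0): focus=C path=0/0 depth=2 children=['M', 'I'] left=[] right=['K'] parent=P
Step 5 (right): focus=K path=0/1 depth=2 children=[] left=['C'] right=[] parent=P
Step 6 (left): focus=C path=0/0 depth=2 children=['M', 'I'] left=[] right=['K'] parent=P
Step 7 (up): focus=P path=0 depth=1 children=['C', 'K'] left=[] right=['W'] parent=S

Answer: valid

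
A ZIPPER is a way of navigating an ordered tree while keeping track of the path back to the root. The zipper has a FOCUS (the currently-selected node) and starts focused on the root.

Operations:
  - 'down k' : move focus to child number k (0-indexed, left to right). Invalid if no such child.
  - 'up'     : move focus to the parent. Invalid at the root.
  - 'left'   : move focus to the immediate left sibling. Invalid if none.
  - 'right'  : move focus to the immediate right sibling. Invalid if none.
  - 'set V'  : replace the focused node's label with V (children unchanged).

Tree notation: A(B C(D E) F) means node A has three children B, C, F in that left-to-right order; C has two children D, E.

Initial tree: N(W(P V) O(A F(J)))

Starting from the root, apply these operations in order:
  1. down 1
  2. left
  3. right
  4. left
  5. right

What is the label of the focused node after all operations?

Answer: O

Derivation:
Step 1 (down 1): focus=O path=1 depth=1 children=['A', 'F'] left=['W'] right=[] parent=N
Step 2 (left): focus=W path=0 depth=1 children=['P', 'V'] left=[] right=['O'] parent=N
Step 3 (right): focus=O path=1 depth=1 children=['A', 'F'] left=['W'] right=[] parent=N
Step 4 (left): focus=W path=0 depth=1 children=['P', 'V'] left=[] right=['O'] parent=N
Step 5 (right): focus=O path=1 depth=1 children=['A', 'F'] left=['W'] right=[] parent=N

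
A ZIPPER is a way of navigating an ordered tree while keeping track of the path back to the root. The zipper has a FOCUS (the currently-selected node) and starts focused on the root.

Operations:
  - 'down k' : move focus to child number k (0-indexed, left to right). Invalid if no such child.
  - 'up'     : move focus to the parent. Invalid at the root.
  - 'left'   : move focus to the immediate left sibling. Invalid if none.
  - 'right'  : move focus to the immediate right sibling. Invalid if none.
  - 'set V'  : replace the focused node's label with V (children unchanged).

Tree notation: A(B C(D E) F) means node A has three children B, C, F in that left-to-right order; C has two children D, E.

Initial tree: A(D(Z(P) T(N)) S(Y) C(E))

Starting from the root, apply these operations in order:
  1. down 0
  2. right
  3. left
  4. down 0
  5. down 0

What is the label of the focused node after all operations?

Answer: P

Derivation:
Step 1 (down 0): focus=D path=0 depth=1 children=['Z', 'T'] left=[] right=['S', 'C'] parent=A
Step 2 (right): focus=S path=1 depth=1 children=['Y'] left=['D'] right=['C'] parent=A
Step 3 (left): focus=D path=0 depth=1 children=['Z', 'T'] left=[] right=['S', 'C'] parent=A
Step 4 (down 0): focus=Z path=0/0 depth=2 children=['P'] left=[] right=['T'] parent=D
Step 5 (down 0): focus=P path=0/0/0 depth=3 children=[] left=[] right=[] parent=Z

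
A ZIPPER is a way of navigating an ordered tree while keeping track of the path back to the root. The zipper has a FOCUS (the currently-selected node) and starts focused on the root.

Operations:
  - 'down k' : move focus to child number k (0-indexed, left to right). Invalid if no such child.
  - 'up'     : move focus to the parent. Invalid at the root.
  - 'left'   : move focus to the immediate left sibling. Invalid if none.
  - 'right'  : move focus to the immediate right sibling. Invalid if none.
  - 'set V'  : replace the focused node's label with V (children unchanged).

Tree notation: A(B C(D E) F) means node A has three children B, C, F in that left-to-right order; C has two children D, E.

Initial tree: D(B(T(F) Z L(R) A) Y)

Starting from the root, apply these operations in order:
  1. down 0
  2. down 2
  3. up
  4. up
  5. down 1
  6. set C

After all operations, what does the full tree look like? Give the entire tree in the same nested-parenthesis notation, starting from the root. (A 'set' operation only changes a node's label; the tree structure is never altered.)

Step 1 (down 0): focus=B path=0 depth=1 children=['T', 'Z', 'L', 'A'] left=[] right=['Y'] parent=D
Step 2 (down 2): focus=L path=0/2 depth=2 children=['R'] left=['T', 'Z'] right=['A'] parent=B
Step 3 (up): focus=B path=0 depth=1 children=['T', 'Z', 'L', 'A'] left=[] right=['Y'] parent=D
Step 4 (up): focus=D path=root depth=0 children=['B', 'Y'] (at root)
Step 5 (down 1): focus=Y path=1 depth=1 children=[] left=['B'] right=[] parent=D
Step 6 (set C): focus=C path=1 depth=1 children=[] left=['B'] right=[] parent=D

Answer: D(B(T(F) Z L(R) A) C)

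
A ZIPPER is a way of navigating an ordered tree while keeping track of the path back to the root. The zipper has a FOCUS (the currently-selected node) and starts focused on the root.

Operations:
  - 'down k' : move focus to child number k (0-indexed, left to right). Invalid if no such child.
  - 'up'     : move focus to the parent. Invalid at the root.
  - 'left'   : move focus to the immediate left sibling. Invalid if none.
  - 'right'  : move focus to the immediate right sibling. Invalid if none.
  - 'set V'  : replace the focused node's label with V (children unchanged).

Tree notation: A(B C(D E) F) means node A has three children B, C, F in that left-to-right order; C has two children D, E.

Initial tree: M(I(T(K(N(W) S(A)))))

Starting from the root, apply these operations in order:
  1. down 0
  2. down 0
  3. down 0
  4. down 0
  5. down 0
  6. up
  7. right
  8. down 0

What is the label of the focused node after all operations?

Step 1 (down 0): focus=I path=0 depth=1 children=['T'] left=[] right=[] parent=M
Step 2 (down 0): focus=T path=0/0 depth=2 children=['K'] left=[] right=[] parent=I
Step 3 (down 0): focus=K path=0/0/0 depth=3 children=['N', 'S'] left=[] right=[] parent=T
Step 4 (down 0): focus=N path=0/0/0/0 depth=4 children=['W'] left=[] right=['S'] parent=K
Step 5 (down 0): focus=W path=0/0/0/0/0 depth=5 children=[] left=[] right=[] parent=N
Step 6 (up): focus=N path=0/0/0/0 depth=4 children=['W'] left=[] right=['S'] parent=K
Step 7 (right): focus=S path=0/0/0/1 depth=4 children=['A'] left=['N'] right=[] parent=K
Step 8 (down 0): focus=A path=0/0/0/1/0 depth=5 children=[] left=[] right=[] parent=S

Answer: A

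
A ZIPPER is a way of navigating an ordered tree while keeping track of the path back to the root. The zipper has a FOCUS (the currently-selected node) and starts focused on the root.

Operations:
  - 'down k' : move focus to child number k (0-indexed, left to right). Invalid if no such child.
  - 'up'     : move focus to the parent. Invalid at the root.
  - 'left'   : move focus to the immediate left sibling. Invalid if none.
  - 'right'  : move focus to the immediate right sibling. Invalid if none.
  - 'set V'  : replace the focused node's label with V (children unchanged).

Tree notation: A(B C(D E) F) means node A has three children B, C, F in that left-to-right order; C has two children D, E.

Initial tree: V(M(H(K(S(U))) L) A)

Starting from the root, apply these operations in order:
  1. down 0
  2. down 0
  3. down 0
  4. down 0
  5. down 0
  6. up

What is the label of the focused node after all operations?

Answer: S

Derivation:
Step 1 (down 0): focus=M path=0 depth=1 children=['H', 'L'] left=[] right=['A'] parent=V
Step 2 (down 0): focus=H path=0/0 depth=2 children=['K'] left=[] right=['L'] parent=M
Step 3 (down 0): focus=K path=0/0/0 depth=3 children=['S'] left=[] right=[] parent=H
Step 4 (down 0): focus=S path=0/0/0/0 depth=4 children=['U'] left=[] right=[] parent=K
Step 5 (down 0): focus=U path=0/0/0/0/0 depth=5 children=[] left=[] right=[] parent=S
Step 6 (up): focus=S path=0/0/0/0 depth=4 children=['U'] left=[] right=[] parent=K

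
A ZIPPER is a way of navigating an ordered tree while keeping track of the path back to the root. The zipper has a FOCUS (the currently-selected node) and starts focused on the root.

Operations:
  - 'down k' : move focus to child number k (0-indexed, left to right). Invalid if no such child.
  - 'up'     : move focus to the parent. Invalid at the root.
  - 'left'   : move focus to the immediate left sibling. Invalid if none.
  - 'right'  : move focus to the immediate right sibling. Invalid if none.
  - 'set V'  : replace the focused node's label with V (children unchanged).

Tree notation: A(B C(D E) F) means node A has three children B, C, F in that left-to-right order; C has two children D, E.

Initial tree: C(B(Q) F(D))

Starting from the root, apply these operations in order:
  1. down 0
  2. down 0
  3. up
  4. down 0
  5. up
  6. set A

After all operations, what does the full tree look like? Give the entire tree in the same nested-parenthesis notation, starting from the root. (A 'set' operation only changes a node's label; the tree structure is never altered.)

Step 1 (down 0): focus=B path=0 depth=1 children=['Q'] left=[] right=['F'] parent=C
Step 2 (down 0): focus=Q path=0/0 depth=2 children=[] left=[] right=[] parent=B
Step 3 (up): focus=B path=0 depth=1 children=['Q'] left=[] right=['F'] parent=C
Step 4 (down 0): focus=Q path=0/0 depth=2 children=[] left=[] right=[] parent=B
Step 5 (up): focus=B path=0 depth=1 children=['Q'] left=[] right=['F'] parent=C
Step 6 (set A): focus=A path=0 depth=1 children=['Q'] left=[] right=['F'] parent=C

Answer: C(A(Q) F(D))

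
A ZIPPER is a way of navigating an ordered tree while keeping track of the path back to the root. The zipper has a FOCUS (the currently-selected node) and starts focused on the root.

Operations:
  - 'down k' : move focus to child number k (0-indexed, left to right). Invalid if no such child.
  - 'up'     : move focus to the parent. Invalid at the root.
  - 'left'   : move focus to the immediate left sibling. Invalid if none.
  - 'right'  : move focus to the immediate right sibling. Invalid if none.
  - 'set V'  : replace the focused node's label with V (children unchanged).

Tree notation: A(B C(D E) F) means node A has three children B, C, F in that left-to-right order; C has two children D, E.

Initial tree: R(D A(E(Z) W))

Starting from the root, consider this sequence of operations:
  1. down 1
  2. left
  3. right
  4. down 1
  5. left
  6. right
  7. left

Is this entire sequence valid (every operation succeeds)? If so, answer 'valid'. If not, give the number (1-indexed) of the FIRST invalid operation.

Answer: valid

Derivation:
Step 1 (down 1): focus=A path=1 depth=1 children=['E', 'W'] left=['D'] right=[] parent=R
Step 2 (left): focus=D path=0 depth=1 children=[] left=[] right=['A'] parent=R
Step 3 (right): focus=A path=1 depth=1 children=['E', 'W'] left=['D'] right=[] parent=R
Step 4 (down 1): focus=W path=1/1 depth=2 children=[] left=['E'] right=[] parent=A
Step 5 (left): focus=E path=1/0 depth=2 children=['Z'] left=[] right=['W'] parent=A
Step 6 (right): focus=W path=1/1 depth=2 children=[] left=['E'] right=[] parent=A
Step 7 (left): focus=E path=1/0 depth=2 children=['Z'] left=[] right=['W'] parent=A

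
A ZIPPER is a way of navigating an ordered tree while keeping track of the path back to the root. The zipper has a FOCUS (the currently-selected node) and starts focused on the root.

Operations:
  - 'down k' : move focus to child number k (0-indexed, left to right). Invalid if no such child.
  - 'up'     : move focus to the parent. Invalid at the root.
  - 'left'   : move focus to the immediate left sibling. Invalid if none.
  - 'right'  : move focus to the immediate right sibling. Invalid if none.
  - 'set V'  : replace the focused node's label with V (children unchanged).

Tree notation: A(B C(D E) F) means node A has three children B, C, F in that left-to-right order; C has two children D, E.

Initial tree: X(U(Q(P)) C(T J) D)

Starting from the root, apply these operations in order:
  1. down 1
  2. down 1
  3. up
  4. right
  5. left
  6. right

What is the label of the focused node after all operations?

Step 1 (down 1): focus=C path=1 depth=1 children=['T', 'J'] left=['U'] right=['D'] parent=X
Step 2 (down 1): focus=J path=1/1 depth=2 children=[] left=['T'] right=[] parent=C
Step 3 (up): focus=C path=1 depth=1 children=['T', 'J'] left=['U'] right=['D'] parent=X
Step 4 (right): focus=D path=2 depth=1 children=[] left=['U', 'C'] right=[] parent=X
Step 5 (left): focus=C path=1 depth=1 children=['T', 'J'] left=['U'] right=['D'] parent=X
Step 6 (right): focus=D path=2 depth=1 children=[] left=['U', 'C'] right=[] parent=X

Answer: D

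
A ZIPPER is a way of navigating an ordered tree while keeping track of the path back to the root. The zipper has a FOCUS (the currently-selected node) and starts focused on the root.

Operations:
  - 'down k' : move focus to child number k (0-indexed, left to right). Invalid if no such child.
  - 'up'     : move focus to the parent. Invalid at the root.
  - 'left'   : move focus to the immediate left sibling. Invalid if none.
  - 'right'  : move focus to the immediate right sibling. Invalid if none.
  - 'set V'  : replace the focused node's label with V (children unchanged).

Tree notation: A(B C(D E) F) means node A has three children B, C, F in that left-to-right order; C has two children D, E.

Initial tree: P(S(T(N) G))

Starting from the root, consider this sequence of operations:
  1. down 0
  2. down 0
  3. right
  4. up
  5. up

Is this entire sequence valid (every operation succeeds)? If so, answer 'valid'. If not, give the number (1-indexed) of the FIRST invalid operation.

Answer: valid

Derivation:
Step 1 (down 0): focus=S path=0 depth=1 children=['T', 'G'] left=[] right=[] parent=P
Step 2 (down 0): focus=T path=0/0 depth=2 children=['N'] left=[] right=['G'] parent=S
Step 3 (right): focus=G path=0/1 depth=2 children=[] left=['T'] right=[] parent=S
Step 4 (up): focus=S path=0 depth=1 children=['T', 'G'] left=[] right=[] parent=P
Step 5 (up): focus=P path=root depth=0 children=['S'] (at root)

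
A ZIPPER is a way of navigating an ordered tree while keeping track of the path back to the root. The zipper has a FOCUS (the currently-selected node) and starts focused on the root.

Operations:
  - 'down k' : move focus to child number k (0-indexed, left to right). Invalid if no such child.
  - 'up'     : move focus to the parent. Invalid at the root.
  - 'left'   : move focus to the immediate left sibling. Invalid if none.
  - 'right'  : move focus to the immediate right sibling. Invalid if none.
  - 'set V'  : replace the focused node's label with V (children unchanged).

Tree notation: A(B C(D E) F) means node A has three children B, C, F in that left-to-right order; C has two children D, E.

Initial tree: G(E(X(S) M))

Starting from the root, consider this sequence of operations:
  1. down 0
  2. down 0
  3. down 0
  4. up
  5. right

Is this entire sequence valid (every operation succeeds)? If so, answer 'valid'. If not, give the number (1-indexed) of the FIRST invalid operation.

Answer: valid

Derivation:
Step 1 (down 0): focus=E path=0 depth=1 children=['X', 'M'] left=[] right=[] parent=G
Step 2 (down 0): focus=X path=0/0 depth=2 children=['S'] left=[] right=['M'] parent=E
Step 3 (down 0): focus=S path=0/0/0 depth=3 children=[] left=[] right=[] parent=X
Step 4 (up): focus=X path=0/0 depth=2 children=['S'] left=[] right=['M'] parent=E
Step 5 (right): focus=M path=0/1 depth=2 children=[] left=['X'] right=[] parent=E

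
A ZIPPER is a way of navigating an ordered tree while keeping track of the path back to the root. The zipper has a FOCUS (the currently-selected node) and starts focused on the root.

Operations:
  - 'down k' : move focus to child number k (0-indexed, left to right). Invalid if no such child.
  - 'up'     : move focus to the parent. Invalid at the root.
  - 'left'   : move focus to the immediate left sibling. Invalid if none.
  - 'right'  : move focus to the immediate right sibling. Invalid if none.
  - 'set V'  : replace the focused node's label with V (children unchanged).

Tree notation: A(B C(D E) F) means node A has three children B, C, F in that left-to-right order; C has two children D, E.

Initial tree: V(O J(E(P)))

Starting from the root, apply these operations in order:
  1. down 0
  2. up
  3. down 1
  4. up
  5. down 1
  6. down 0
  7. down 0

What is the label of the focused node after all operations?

Answer: P

Derivation:
Step 1 (down 0): focus=O path=0 depth=1 children=[] left=[] right=['J'] parent=V
Step 2 (up): focus=V path=root depth=0 children=['O', 'J'] (at root)
Step 3 (down 1): focus=J path=1 depth=1 children=['E'] left=['O'] right=[] parent=V
Step 4 (up): focus=V path=root depth=0 children=['O', 'J'] (at root)
Step 5 (down 1): focus=J path=1 depth=1 children=['E'] left=['O'] right=[] parent=V
Step 6 (down 0): focus=E path=1/0 depth=2 children=['P'] left=[] right=[] parent=J
Step 7 (down 0): focus=P path=1/0/0 depth=3 children=[] left=[] right=[] parent=E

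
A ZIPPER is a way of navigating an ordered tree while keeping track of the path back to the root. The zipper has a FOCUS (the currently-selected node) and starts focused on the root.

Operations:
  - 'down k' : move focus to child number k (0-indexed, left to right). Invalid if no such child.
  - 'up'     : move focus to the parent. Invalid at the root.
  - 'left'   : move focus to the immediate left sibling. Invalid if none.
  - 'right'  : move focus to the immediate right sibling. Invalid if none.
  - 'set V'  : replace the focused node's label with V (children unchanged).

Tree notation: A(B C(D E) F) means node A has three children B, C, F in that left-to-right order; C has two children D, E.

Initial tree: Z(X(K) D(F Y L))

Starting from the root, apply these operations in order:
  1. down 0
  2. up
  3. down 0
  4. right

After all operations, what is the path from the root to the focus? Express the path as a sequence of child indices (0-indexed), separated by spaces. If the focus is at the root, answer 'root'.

Answer: 1

Derivation:
Step 1 (down 0): focus=X path=0 depth=1 children=['K'] left=[] right=['D'] parent=Z
Step 2 (up): focus=Z path=root depth=0 children=['X', 'D'] (at root)
Step 3 (down 0): focus=X path=0 depth=1 children=['K'] left=[] right=['D'] parent=Z
Step 4 (right): focus=D path=1 depth=1 children=['F', 'Y', 'L'] left=['X'] right=[] parent=Z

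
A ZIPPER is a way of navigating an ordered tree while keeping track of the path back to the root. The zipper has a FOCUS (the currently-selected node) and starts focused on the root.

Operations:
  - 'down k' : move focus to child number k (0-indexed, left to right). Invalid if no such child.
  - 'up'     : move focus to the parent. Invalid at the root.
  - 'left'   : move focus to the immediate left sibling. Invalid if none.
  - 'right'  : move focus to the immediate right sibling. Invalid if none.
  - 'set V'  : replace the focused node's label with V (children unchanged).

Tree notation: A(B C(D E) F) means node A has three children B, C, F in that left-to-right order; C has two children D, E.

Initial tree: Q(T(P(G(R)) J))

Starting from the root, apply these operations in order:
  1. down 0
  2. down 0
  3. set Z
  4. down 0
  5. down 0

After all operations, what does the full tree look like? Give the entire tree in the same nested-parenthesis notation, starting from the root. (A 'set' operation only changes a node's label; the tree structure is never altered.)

Answer: Q(T(Z(G(R)) J))

Derivation:
Step 1 (down 0): focus=T path=0 depth=1 children=['P', 'J'] left=[] right=[] parent=Q
Step 2 (down 0): focus=P path=0/0 depth=2 children=['G'] left=[] right=['J'] parent=T
Step 3 (set Z): focus=Z path=0/0 depth=2 children=['G'] left=[] right=['J'] parent=T
Step 4 (down 0): focus=G path=0/0/0 depth=3 children=['R'] left=[] right=[] parent=Z
Step 5 (down 0): focus=R path=0/0/0/0 depth=4 children=[] left=[] right=[] parent=G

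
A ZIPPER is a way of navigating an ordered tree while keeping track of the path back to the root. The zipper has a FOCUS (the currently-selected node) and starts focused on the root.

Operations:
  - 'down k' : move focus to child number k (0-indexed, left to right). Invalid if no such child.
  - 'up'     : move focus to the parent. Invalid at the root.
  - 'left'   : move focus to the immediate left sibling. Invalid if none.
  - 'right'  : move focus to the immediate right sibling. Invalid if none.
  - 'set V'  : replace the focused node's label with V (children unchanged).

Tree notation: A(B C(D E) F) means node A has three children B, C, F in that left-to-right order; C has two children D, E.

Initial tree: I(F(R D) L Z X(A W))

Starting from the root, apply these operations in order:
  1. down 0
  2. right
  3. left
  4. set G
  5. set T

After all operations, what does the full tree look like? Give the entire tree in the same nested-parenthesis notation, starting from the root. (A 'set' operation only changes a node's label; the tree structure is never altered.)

Answer: I(T(R D) L Z X(A W))

Derivation:
Step 1 (down 0): focus=F path=0 depth=1 children=['R', 'D'] left=[] right=['L', 'Z', 'X'] parent=I
Step 2 (right): focus=L path=1 depth=1 children=[] left=['F'] right=['Z', 'X'] parent=I
Step 3 (left): focus=F path=0 depth=1 children=['R', 'D'] left=[] right=['L', 'Z', 'X'] parent=I
Step 4 (set G): focus=G path=0 depth=1 children=['R', 'D'] left=[] right=['L', 'Z', 'X'] parent=I
Step 5 (set T): focus=T path=0 depth=1 children=['R', 'D'] left=[] right=['L', 'Z', 'X'] parent=I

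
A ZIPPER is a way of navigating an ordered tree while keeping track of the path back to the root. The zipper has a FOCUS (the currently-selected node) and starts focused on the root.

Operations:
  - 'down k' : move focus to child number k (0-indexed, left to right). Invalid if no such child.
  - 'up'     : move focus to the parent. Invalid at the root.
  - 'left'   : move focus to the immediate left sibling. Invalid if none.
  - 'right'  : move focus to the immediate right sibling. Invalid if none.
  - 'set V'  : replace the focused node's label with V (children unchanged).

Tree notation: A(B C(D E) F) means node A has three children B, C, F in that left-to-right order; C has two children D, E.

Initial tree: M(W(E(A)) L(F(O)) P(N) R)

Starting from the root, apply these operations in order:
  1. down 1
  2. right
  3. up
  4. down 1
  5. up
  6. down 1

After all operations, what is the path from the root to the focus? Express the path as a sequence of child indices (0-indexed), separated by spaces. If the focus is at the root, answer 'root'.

Step 1 (down 1): focus=L path=1 depth=1 children=['F'] left=['W'] right=['P', 'R'] parent=M
Step 2 (right): focus=P path=2 depth=1 children=['N'] left=['W', 'L'] right=['R'] parent=M
Step 3 (up): focus=M path=root depth=0 children=['W', 'L', 'P', 'R'] (at root)
Step 4 (down 1): focus=L path=1 depth=1 children=['F'] left=['W'] right=['P', 'R'] parent=M
Step 5 (up): focus=M path=root depth=0 children=['W', 'L', 'P', 'R'] (at root)
Step 6 (down 1): focus=L path=1 depth=1 children=['F'] left=['W'] right=['P', 'R'] parent=M

Answer: 1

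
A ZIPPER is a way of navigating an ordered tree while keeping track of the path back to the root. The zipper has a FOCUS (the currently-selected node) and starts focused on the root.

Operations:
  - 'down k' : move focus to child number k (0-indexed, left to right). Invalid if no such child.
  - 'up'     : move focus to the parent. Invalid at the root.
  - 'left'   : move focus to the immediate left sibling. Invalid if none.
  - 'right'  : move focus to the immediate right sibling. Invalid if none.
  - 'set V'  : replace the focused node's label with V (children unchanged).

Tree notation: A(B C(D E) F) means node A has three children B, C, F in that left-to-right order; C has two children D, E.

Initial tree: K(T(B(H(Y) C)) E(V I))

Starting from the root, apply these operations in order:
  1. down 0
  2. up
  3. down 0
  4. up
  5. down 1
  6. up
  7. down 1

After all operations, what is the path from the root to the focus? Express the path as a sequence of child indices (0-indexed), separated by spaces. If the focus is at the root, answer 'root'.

Step 1 (down 0): focus=T path=0 depth=1 children=['B'] left=[] right=['E'] parent=K
Step 2 (up): focus=K path=root depth=0 children=['T', 'E'] (at root)
Step 3 (down 0): focus=T path=0 depth=1 children=['B'] left=[] right=['E'] parent=K
Step 4 (up): focus=K path=root depth=0 children=['T', 'E'] (at root)
Step 5 (down 1): focus=E path=1 depth=1 children=['V', 'I'] left=['T'] right=[] parent=K
Step 6 (up): focus=K path=root depth=0 children=['T', 'E'] (at root)
Step 7 (down 1): focus=E path=1 depth=1 children=['V', 'I'] left=['T'] right=[] parent=K

Answer: 1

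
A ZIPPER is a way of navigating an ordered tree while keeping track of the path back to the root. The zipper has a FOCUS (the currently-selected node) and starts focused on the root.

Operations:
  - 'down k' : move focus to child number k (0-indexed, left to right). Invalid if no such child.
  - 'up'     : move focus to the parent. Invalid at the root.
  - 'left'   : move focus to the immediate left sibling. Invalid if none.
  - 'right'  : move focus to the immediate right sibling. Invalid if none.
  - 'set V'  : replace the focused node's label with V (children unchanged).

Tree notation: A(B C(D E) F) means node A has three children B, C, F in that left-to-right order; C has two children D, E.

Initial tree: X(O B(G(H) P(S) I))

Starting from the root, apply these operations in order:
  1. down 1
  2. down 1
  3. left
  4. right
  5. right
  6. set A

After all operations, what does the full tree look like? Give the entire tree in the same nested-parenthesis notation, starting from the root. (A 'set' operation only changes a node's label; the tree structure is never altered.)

Answer: X(O B(G(H) P(S) A))

Derivation:
Step 1 (down 1): focus=B path=1 depth=1 children=['G', 'P', 'I'] left=['O'] right=[] parent=X
Step 2 (down 1): focus=P path=1/1 depth=2 children=['S'] left=['G'] right=['I'] parent=B
Step 3 (left): focus=G path=1/0 depth=2 children=['H'] left=[] right=['P', 'I'] parent=B
Step 4 (right): focus=P path=1/1 depth=2 children=['S'] left=['G'] right=['I'] parent=B
Step 5 (right): focus=I path=1/2 depth=2 children=[] left=['G', 'P'] right=[] parent=B
Step 6 (set A): focus=A path=1/2 depth=2 children=[] left=['G', 'P'] right=[] parent=B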